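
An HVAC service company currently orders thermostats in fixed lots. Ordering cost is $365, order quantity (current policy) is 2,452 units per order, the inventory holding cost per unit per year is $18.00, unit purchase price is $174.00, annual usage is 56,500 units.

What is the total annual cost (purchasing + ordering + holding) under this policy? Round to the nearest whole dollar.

Orders/yr = 56,500/2,452 = 23.042; ordering cost = 23.042 × $365 = $8,410.48
Average inventory = 2,452/2 = 1226; holding cost = 1226 × $18 = $22,068.00
Purchase cost = D·C = 56,500 × 174 = $9,831,000.00
Total = $8,410.48 + $22,068.00 + $9,831,000.00 = $9,861,478.48

$9,861,478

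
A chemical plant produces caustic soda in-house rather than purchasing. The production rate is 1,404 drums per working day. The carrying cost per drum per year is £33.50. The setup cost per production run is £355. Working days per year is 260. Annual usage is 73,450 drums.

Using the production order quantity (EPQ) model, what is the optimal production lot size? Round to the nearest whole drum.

d = 73,450/260 = 282.5000 drums/day;  effective holding cost H(1 − d/p) = 33.5·(1 − 282.5000/1404) = 26.75944
Q* = √(2DS / H_eff) = √(2·73,450·355 / 26.75944) ≈ 1,396.00

1,396 drums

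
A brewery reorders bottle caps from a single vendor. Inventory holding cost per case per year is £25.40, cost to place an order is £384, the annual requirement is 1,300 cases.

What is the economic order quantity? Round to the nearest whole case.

Optimal lot size Q* = (2 × 1,300 × £384 / £25.4)^½ ≈ 198.26

198 cases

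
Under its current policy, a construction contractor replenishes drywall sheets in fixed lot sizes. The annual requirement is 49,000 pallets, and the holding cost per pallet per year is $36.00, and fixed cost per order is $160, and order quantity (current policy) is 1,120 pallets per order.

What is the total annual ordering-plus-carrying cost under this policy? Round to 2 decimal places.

Orders/yr = 49,000/1,120 = 43.750; ordering cost = 43.750 × $160 = $7,000.00
Average inventory = 1,120/2 = 560; holding cost = 560 × $36 = $20,160.00
Total = $7,000.00 + $20,160.00 = $27,160.00

$27,160.00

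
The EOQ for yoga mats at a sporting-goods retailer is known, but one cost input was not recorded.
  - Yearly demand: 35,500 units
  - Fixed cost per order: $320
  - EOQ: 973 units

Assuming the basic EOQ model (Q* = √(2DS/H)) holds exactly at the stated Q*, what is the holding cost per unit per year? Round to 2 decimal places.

$24.00

From Q* = √(2DS/H) ⇒ Q*² = 2DS/H.
H = 2DS / Q² = 2 × 35,500 × 320 / 973² = 23.9984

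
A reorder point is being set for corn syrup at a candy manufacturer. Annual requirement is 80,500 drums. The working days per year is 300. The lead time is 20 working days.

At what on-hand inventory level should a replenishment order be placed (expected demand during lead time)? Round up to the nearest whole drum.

5,367 drums

Daily demand d = 80,500 / 300 = 268.333 drums/day
Demand during lead time = 268.333 × 20 = 5,366.67
Reorder point = 5,366.67 → round up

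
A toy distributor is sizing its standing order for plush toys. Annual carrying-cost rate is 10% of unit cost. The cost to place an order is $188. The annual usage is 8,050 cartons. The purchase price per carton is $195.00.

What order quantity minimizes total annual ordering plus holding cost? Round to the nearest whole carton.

394 cartons

H = i·C = 0.1 × $195 = $19.5000 per carton-year
Q* = √(2·D·S / H) = √(2·8,050·188 / 19.5) = √155,220.5 ≈ 393.98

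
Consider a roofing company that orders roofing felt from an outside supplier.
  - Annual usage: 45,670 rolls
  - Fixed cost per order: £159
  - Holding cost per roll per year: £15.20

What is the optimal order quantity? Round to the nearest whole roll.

977 rolls

2DS/H = 2·45,670·159/15.2 = 955,464.47
EOQ = √955,464.47 ≈ 977.48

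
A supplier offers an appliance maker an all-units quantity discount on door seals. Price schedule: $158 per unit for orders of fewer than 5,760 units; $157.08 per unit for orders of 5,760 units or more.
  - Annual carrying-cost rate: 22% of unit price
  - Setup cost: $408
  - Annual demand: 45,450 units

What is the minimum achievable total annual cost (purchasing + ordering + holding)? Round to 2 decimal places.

H₁ = 22%×$158 = $34.7600;  H₂ = 22%×$157.08 = $34.5576
EOQ₁ = √(2×45,450×408/34.7600) = 1,032.93  (< 5,760, feasible at tier 1)
EOQ₂ = √(2×45,450×408/34.5576) = 1,035.95  (< 5,760 → use Q = 5,760 at tier-2 price)
TC(tier 1 (EOQ₁), Q≈1,032.9) = $7,217,004.75
TC(tier 2, Q≈5,760.0) = $7,242,031.26
Minimum at tier 1 (EOQ₁): $7,217,004.75

$7,217,004.75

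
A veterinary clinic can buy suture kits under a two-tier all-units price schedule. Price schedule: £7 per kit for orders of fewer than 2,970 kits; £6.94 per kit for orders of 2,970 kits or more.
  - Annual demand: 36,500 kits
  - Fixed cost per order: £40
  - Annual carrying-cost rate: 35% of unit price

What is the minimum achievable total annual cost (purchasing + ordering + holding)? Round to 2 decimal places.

£257,408.65

H₁ = 35%×£7 = £2.4500;  H₂ = 35%×£6.94 = £2.4290
EOQ₁ = √(2×36,500×40/2.4500) = 1,091.71  (< 2,970, feasible at tier 1)
EOQ₂ = √(2×36,500×40/2.4290) = 1,096.42  (< 2,970 → use Q = 2,970 at tier-2 price)
TC(tier 1 (EOQ₁), Q≈1,091.7) = £258,174.70
TC(tier 2, Q≈2,970.0) = £257,408.65
Minimum at tier 2: £257,408.65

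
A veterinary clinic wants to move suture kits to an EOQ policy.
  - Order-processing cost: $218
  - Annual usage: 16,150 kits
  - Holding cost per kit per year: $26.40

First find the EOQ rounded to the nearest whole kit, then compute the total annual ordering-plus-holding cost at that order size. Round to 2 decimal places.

EOQ = √(2DS/H) = √(2 × 16,150 × 218 / 26.4)
    = √(266,719.70) ≈ 516.45 → Q = 516 kits
Ordering: D/Q × S = 16,150/516 × $218 = $6,823.06
Holding:  Q/2 × H = 516/2 × $26.4 = $6,811.20
Total = $6,823.06 + $6,811.20 = $13,634.26

$13,634.26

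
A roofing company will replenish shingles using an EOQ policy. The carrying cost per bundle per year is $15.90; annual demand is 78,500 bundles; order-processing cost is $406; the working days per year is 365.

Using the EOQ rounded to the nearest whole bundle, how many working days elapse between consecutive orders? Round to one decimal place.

2DS/H = 2·78,500·406/15.9 = 4,008,930.82
EOQ = √4,008,930.82 ≈ 2,002.23 → Q = 2,002 bundles
Cycle time = (working days × Q)/D = (365 × 2,002) / 78,500 = 9.309 days

9.3 days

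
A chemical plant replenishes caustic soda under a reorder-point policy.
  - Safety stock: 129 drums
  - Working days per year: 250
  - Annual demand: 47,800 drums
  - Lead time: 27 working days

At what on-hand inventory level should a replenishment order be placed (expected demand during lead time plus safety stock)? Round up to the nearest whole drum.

5,292 drums

Daily demand d = 47,800 / 250 = 191.200 drums/day
Demand during lead time = 191.200 × 27 = 5,162.40
Reorder point = 5,162.40 + 129 = 5,291.40 → round up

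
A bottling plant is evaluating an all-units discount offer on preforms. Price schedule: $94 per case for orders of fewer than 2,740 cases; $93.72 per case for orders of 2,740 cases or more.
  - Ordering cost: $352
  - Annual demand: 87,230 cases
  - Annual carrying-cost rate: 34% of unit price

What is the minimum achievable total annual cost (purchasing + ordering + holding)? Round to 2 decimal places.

$8,230,056.57

H₁ = 34%×$94 = $31.9600;  H₂ = 34%×$93.72 = $31.8648
EOQ₁ = √(2×87,230×352/31.9600) = 1,386.17  (< 2,740, feasible at tier 1)
EOQ₂ = √(2×87,230×352/31.8648) = 1,388.24  (< 2,740 → use Q = 2,740 at tier-2 price)
TC(tier 1 (EOQ₁), Q≈1,386.2) = $8,243,921.93
TC(tier 2, Q≈2,740.0) = $8,230,056.57
Minimum at tier 2: $8,230,056.57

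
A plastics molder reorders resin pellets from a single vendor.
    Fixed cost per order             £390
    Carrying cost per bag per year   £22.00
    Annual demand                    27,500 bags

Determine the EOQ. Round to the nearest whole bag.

EOQ = √(2DS/H) = √(2 × 27,500 × 390 / 22)
    = √(975,000.00) ≈ 987.42

987 bags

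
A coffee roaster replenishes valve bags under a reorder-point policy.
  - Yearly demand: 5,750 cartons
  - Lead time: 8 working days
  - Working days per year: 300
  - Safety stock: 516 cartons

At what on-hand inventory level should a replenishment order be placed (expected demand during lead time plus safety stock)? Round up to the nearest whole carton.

670 cartons

Daily demand d = 5,750 / 300 = 19.167 cartons/day
Demand during lead time = 19.167 × 8 = 153.33
Reorder point = 153.33 + 516 = 669.33 → round up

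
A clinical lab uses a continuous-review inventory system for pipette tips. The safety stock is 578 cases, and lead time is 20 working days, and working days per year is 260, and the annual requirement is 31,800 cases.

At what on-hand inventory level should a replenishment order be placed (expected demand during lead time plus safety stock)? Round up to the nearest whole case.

3,025 cases

Daily demand d = 31,800 / 260 = 122.308 cases/day
Demand during lead time = 122.308 × 20 = 2,446.15
Reorder point = 2,446.15 + 578 = 3,024.15 → round up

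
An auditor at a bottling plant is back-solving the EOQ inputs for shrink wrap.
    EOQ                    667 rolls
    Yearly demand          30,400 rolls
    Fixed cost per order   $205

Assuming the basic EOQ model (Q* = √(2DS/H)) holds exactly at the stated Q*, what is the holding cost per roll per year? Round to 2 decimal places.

From Q* = √(2DS/H) ⇒ Q*² = 2DS/H.
H = 2DS / Q² = 2 × 30,400 × 205 / 667² = 28.0160

$28.02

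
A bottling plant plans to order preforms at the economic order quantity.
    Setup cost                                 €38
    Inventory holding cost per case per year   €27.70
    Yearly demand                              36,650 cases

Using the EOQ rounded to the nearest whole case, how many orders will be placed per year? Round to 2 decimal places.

115.62 orders per year

2DS/H = 2·36,650·38/27.7 = 100,555.96
EOQ = √100,555.96 ≈ 317.11 → Q = 317
Orders per year = D/Q = 36,650 / 317 = 115.615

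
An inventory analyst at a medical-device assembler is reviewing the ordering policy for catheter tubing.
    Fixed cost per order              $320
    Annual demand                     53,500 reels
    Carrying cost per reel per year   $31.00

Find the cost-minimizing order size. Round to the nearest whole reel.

1,051 reels

Optimal lot size Q* = (2 × 53,500 × $320 / $31)^½ ≈ 1,050.96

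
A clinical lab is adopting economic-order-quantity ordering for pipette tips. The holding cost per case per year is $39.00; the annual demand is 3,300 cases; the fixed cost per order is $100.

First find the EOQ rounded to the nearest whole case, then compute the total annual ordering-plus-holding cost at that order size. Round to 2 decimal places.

2DS/H = 2·3,300·100/39 = 16,923.08
EOQ = √16,923.08 ≈ 130.09 → Q = 130 cases
Orders/yr = 3,300/130 = 25.385; ordering cost = 25.385 × $100 = $2,538.46
Average inventory = 130/2 = 65; holding cost = 65 × $39 = $2,535.00
Total = $2,538.46 + $2,535.00 = $5,073.46

$5,073.46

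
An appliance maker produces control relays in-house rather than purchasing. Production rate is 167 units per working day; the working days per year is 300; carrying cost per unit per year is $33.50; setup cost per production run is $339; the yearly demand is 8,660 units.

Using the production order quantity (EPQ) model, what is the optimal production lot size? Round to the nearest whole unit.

460 units

Daily demand d = 8,660/300 = 28.867; p = 167; 1 − d/p = 0.82715
EPQ = √(2DS / (H(1 − d/p)))
    = √(2 × 8,660 × 339 / (33.5 × 0.82715)) ≈ 460.32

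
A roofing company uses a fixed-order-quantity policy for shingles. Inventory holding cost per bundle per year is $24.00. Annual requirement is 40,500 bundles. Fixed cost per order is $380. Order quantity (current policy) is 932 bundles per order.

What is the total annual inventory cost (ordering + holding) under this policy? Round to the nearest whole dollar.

$27,697

Orders/yr = 40,500/932 = 43.455; ordering cost = 43.455 × $380 = $16,512.88
Average inventory = 932/2 = 466; holding cost = 466 × $24 = $11,184.00
Total = $16,512.88 + $11,184.00 = $27,696.88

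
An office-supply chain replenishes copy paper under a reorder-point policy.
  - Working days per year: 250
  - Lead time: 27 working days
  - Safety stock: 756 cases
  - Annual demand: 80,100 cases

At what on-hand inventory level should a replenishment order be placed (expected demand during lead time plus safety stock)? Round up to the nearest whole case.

Daily demand d = 80,100 / 250 = 320.400 cases/day
Demand during lead time = 320.400 × 27 = 8,650.80
Reorder point = 8,650.80 + 756 = 9,406.80 → round up

9,407 cases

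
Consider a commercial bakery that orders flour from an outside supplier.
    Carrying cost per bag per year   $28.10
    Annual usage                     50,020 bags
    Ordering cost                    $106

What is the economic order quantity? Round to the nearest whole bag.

2DS/H = 2·50,020·106/28.1 = 377,375.09
EOQ = √377,375.09 ≈ 614.31

614 bags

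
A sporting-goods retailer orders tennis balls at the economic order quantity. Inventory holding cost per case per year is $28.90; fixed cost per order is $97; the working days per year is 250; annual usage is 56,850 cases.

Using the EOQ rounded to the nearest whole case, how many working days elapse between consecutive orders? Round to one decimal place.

2DS/H = 2·56,850·97/28.9 = 381,622.84
EOQ = √381,622.84 ≈ 617.76 → Q = 618 cases
T = Q/D × 250 days = 618/56,850 × 250 = 2.718 days

2.7 days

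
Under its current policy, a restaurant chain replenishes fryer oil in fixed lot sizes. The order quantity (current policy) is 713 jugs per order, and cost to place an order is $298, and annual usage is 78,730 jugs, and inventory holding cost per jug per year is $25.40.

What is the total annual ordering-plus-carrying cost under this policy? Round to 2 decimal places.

Orders/yr = 78,730/713 = 110.421; ordering cost = 110.421 × $298 = $32,905.39
Average inventory = 713/2 = 356.5; holding cost = 356.5 × $25.4 = $9,055.10
Total = $32,905.39 + $9,055.10 = $41,960.49

$41,960.49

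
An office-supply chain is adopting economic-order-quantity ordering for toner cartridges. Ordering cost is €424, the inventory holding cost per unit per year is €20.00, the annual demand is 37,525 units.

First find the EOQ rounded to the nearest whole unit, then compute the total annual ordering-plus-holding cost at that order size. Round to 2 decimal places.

2DS/H = 2·37,525·424/20 = 1,591,060.00
EOQ = √1,591,060.00 ≈ 1,261.37 → Q = 1,261 units
Ordering: D/Q × S = 37,525/1,261 × €424 = €12,617.45
Holding:  Q/2 × H = 1,261/2 × €20 = €12,610.00
Total = €12,617.45 + €12,610.00 = €25,227.45

€25,227.45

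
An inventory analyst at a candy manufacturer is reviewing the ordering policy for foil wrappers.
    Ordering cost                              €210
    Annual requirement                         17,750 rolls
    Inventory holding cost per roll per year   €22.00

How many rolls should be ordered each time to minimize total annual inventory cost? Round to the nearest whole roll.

582 rolls

Optimal lot size Q* = (2 × 17,750 × €210 / €22)^½ ≈ 582.12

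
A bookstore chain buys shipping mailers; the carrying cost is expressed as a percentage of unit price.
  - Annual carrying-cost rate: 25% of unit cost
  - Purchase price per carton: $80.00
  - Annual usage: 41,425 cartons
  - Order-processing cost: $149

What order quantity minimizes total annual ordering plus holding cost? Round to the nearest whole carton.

786 cartons

Carrying cost H = $80 × 25% = $20.0000/carton/yr
2DS/H = 2·41,425·149/20 = 617,232.50
EOQ = √617,232.50 ≈ 785.64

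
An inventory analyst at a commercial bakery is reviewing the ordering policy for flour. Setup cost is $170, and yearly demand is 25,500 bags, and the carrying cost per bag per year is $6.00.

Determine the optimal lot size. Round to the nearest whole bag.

1,202 bags

Optimal lot size Q* = (2 × 25,500 × $170 / $6)^½ ≈ 1,202.08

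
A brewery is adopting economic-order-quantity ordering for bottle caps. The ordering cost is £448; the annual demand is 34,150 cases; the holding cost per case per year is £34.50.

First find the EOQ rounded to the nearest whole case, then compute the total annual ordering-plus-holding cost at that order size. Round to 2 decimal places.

£32,490.69

Optimal lot size Q* = (2 × 34,150 × £448 / £34.5)^½ ≈ 941.76 → Q = 942 cases
Orders/yr = 34,150/942 = 36.253; ordering cost = 36.253 × £448 = £16,241.19
Average inventory = 942/2 = 471; holding cost = 471 × £34.5 = £16,249.50
Total = £16,241.19 + £16,249.50 = £32,490.69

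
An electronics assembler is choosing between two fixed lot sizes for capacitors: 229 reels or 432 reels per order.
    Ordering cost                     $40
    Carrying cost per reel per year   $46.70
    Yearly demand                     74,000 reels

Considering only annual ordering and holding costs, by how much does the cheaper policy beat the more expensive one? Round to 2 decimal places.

TC(Q) = (D/Q)S + (Q/2)H
TC(229) = (74,000/229)×40 + (229/2)×46.7 = $18,272.91
TC(432) = (74,000/432)×40 + (432/2)×46.7 = $16,939.05
Cheaper: Q = 432.  Difference = $1,333.86

$1,333.86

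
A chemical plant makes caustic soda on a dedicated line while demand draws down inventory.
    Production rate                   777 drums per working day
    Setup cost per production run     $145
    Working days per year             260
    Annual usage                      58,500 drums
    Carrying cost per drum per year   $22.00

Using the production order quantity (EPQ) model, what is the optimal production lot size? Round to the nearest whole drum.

1,042 drums

Daily demand d = 58,500/260 = 225.000; p = 777; 1 − d/p = 0.71042
EPQ = √(2DS / (H(1 − d/p)))
    = √(2 × 58,500 × 145 / (22 × 0.71042)) ≈ 1,041.85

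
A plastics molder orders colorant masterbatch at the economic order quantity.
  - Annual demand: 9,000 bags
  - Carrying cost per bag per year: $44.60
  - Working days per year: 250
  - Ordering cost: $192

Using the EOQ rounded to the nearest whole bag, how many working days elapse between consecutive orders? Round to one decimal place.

7.7 days

Q* = √(2·D·S / H) = √(2·9,000·192 / 44.6) = √77,488.8 ≈ 278.37 → Q = 278 bags
Days between orders = 250 / (D/Q) = 250 / 32.374 ≈ 7.722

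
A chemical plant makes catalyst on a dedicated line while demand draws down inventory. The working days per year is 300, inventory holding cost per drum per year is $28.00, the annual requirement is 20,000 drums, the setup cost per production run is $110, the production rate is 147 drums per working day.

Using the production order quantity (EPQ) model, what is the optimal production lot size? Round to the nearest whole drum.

d = 20,000/300 = 66.6667 drums/day;  effective holding cost H(1 − d/p) = 28·(1 − 66.6667/147) = 15.30159
Q* = √(2DS / H_eff) = √(2·20,000·110 / 15.30159) ≈ 536.24

536 drums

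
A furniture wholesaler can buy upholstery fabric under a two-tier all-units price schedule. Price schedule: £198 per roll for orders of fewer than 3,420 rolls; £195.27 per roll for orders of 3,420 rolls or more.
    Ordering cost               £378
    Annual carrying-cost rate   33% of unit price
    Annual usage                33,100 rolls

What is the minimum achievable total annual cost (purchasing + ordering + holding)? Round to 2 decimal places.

£6,577,286.28

H₁ = 33%×£198 = £65.3400;  H₂ = 33%×£195.27 = £64.4391
EOQ₁ = √(2×33,100×378/65.3400) = 618.85  (< 3,420, feasible at tier 1)
EOQ₂ = √(2×33,100×378/64.4391) = 623.16  (< 3,420 → use Q = 3,420 at tier-2 price)
TC(tier 1 (EOQ₁), Q≈618.8) = £6,594,235.65
TC(tier 2, Q≈3,420.0) = £6,577,286.28
Minimum at tier 2: £6,577,286.28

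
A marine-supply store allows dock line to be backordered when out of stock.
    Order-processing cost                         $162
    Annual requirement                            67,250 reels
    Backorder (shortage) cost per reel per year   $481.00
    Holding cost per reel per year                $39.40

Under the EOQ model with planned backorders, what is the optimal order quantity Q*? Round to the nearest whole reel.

Q* = √(2DS/H) · √((H + b)/b)
   = √(2 × 67,250 × 162 / 39.4) · √((39.4 + 481) / 481)
   = 743.653 × 1.0402 ≈ 773.51

774 reels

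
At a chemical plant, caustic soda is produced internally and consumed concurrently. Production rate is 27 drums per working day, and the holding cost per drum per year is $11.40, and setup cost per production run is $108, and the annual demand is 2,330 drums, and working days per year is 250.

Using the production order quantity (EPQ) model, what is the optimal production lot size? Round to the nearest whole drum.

Daily demand d = 2,330/250 = 9.320; p = 27; 1 − d/p = 0.65481
EPQ = √(2DS / (H(1 − d/p)))
    = √(2 × 2,330 × 108 / (11.4 × 0.65481)) ≈ 259.65

260 drums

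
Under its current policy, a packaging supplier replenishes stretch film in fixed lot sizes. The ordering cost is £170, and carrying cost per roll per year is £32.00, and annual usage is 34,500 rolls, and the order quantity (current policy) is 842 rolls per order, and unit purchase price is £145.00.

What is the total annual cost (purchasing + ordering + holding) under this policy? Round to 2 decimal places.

Ordering: D/Q × S = 34,500/842 × £170 = £6,965.56
Holding:  Q/2 × H = 842/2 × £32 = £13,472.00
Purchase cost = D·C = 34,500 × 145 = £5,002,500.00
Total = £6,965.56 + £13,472.00 + £5,002,500.00 = £5,022,937.56

£5,022,937.56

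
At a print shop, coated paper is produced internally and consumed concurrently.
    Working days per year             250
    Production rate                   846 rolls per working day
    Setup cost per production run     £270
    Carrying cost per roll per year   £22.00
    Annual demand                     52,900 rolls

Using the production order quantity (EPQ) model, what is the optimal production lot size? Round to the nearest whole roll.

1,316 rolls

Daily demand d = 52,900/250 = 211.600; p = 846; 1 − d/p = 0.74988
EPQ = √(2DS / (H(1 − d/p)))
    = √(2 × 52,900 × 270 / (22 × 0.74988)) ≈ 1,315.88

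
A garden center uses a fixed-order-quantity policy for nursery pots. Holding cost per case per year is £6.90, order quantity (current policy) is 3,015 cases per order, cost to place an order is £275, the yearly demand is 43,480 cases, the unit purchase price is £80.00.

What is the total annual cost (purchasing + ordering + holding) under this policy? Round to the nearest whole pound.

£3,492,768

Ordering: D/Q × S = 43,480/3,015 × £275 = £3,965.84
Holding:  Q/2 × H = 3,015/2 × £6.9 = £10,401.75
Purchase cost = D·C = 43,480 × 80 = £3,478,400.00
Total = £3,965.84 + £10,401.75 + £3,478,400.00 = £3,492,767.59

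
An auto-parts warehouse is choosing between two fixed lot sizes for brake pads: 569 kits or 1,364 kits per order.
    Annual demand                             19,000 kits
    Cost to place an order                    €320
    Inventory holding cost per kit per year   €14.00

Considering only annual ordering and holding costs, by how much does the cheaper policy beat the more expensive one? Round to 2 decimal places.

Annual cost at Q: ordering D·S/Q plus holding Q·H/2.
TC(569) = (19,000/569)×320 + (569/2)×14 = €14,668.41
TC(1,364) = (19,000/1,364)×320 + (1,364/2)×14 = €14,005.48
Cheaper: Q = 1,364.  Difference = €662.93

€662.93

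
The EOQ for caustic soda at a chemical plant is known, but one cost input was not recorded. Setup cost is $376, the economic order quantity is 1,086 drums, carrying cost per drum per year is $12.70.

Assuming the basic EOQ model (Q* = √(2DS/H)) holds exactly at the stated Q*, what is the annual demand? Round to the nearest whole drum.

From Q* = √(2DS/H) ⇒ Q*² = 2DS/H.
D = Q²H / (2S) = 1,086² × 12.7 / (2 × 376) = 19,917.99

19,918 drums per year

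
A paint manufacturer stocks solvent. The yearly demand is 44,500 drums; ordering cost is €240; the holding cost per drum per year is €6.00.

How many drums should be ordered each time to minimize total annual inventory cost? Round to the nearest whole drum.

1,887 drums

Optimal lot size Q* = (2 × 44,500 × €240 / €6)^½ ≈ 1,886.80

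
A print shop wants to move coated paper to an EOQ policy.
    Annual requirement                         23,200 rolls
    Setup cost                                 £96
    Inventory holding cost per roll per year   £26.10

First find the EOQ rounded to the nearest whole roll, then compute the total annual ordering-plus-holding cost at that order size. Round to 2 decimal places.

Optimal lot size Q* = (2 × 23,200 × £96 / £26.1)^½ ≈ 413.12 → Q = 413 rolls
Annual ordering cost = (D/Q)·S = (23,200/413) × 96 = £5,392.74
Annual holding cost  = (Q/2)·H = (413/2) × 26.1 = £5,389.65
Total = £5,392.74 + £5,389.65 = £10,782.39

£10,782.39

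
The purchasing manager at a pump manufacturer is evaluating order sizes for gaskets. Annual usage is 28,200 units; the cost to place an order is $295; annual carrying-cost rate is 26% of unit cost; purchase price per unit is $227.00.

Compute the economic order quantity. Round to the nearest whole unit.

H = i·C = 0.26 × $227 = $59.0200 per unit-year
EOQ = √(2DS/H) = √(2 × 28,200 × 295 / 59.02)
    = √(281,904.44) ≈ 530.95

531 units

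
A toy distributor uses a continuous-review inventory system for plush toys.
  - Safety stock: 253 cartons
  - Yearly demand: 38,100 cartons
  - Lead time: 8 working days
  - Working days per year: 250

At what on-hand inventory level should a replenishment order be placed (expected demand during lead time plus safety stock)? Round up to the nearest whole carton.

1,473 cartons

Daily demand d = 38,100 / 250 = 152.400 cartons/day
Demand during lead time = 152.400 × 8 = 1,219.20
Reorder point = 1,219.20 + 253 = 1,472.20 → round up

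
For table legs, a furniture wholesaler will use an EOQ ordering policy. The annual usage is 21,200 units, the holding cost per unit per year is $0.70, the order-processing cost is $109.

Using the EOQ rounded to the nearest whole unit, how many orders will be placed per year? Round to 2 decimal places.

Optimal lot size Q* = (2 × 21,200 × $109 / $0.7)^½ ≈ 2,569.49 → Q = 2,569
N = D/Q = 21,200/2,569 ≈ 8.252 orders/yr

8.25 orders per year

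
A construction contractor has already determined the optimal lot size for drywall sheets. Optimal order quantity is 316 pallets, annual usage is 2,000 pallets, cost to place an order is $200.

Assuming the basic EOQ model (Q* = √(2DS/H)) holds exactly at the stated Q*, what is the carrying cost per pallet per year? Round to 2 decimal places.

$8.01

EOQ relation: Q² = 2DS/H, so rearrange for the unknown.
H = 2DS / Q² = 2 × 2,000 × 200 / 316² = 8.0115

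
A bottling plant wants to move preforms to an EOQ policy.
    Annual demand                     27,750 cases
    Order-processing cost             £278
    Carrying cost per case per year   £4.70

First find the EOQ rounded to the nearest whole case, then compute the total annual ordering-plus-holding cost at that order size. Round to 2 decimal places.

Q* = √(2·D·S / H) = √(2·27,750·278 / 4.7) = √3,282,766.0 ≈ 1,811.84 → Q = 1,812 cases
Orders/yr = 27,750/1,812 = 15.315; ordering cost = 15.315 × £278 = £4,257.45
Average inventory = 1,812/2 = 906; holding cost = 906 × £4.7 = £4,258.20
Total = £4,257.45 + £4,258.20 = £8,515.65

£8,515.65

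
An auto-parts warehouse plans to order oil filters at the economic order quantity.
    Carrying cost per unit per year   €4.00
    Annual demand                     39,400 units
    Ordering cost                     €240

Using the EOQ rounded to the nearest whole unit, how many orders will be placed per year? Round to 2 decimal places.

18.12 orders per year

Optimal lot size Q* = (2 × 39,400 × €240 / €4)^½ ≈ 2,174.40 → Q = 2,174
Orders per year = D/Q = 39,400 / 2,174 = 18.123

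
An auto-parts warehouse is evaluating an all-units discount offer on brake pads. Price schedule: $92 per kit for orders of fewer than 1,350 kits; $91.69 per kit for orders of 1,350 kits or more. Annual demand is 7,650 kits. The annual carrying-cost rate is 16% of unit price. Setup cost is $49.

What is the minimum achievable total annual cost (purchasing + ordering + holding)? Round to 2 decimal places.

$707,121.98

H₁ = 16%×$92 = $14.7200;  H₂ = 16%×$91.69 = $14.6704
EOQ₁ = √(2×7,650×49/14.7200) = 225.68  (< 1,350, feasible at tier 1)
EOQ₂ = √(2×7,650×49/14.6704) = 226.06  (< 1,350 → use Q = 1,350 at tier-2 price)
TC(tier 1 (EOQ₁), Q≈225.7) = $707,121.98
TC(tier 2, Q≈1,350.0) = $711,608.69
Minimum at tier 1 (EOQ₁): $707,121.98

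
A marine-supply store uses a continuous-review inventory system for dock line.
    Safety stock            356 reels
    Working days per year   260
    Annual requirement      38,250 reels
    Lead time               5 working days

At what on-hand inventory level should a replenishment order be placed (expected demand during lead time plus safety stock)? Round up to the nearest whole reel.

Daily demand d = 38,250 / 260 = 147.115 reels/day
Demand during lead time = 147.115 × 5 = 735.58
Reorder point = 735.58 + 356 = 1,091.58 → round up

1,092 reels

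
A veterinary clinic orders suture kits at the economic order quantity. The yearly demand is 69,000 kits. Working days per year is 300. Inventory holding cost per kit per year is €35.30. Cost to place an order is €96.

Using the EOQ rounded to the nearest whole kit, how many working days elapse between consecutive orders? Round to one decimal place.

2.7 days

Optimal lot size Q* = (2 × 69,000 × €96 / €35.3)^½ ≈ 612.62 → Q = 613 kits
T = Q/D × 300 days = 613/69,000 × 300 = 2.665 days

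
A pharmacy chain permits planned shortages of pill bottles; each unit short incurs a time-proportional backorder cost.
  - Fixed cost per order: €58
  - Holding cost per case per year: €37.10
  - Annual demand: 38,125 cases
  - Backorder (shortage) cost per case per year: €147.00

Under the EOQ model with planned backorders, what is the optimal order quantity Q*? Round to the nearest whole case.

386 cases

Basic EOQ = √(2·38,125·58/37.1) = 345.261
Backorder adjustment √((H+b)/b) = √((37.1+147)/147) = 1.1191
Q* = 345.261 × 1.1191 ≈ 386.38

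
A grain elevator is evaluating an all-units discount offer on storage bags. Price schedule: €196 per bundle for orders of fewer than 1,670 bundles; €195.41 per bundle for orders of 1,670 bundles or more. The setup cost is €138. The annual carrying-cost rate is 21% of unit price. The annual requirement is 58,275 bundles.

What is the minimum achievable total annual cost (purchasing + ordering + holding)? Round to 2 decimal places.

€11,426,598.43

H₁ = 21%×€196 = €41.1600;  H₂ = 21%×€195.41 = €41.0361
EOQ₁ = √(2×58,275×138/41.1600) = 625.11  (< 1,670, feasible at tier 1)
EOQ₂ = √(2×58,275×138/41.0361) = 626.06  (< 1,670 → use Q = 1,670 at tier-2 price)
TC(tier 1 (EOQ₁), Q≈625.1) = €11,447,629.62
TC(tier 2, Q≈1,670.0) = €11,426,598.43
Minimum at tier 2: €11,426,598.43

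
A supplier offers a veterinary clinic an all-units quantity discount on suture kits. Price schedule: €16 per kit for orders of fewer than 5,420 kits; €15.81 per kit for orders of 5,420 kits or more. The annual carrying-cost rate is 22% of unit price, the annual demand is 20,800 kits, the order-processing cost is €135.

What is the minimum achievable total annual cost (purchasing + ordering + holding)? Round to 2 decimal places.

€337,246.16

H₁ = 22%×€16 = €3.5200;  H₂ = 22%×€15.81 = €3.4782
EOQ₁ = √(2×20,800×135/3.5200) = 1,263.11  (< 5,420, feasible at tier 1)
EOQ₂ = √(2×20,800×135/3.4782) = 1,270.68  (< 5,420 → use Q = 5,420 at tier-2 price)
TC(tier 1 (EOQ₁), Q≈1,263.1) = €337,246.16
TC(tier 2, Q≈5,420.0) = €338,792.00
Minimum at tier 1 (EOQ₁): €337,246.16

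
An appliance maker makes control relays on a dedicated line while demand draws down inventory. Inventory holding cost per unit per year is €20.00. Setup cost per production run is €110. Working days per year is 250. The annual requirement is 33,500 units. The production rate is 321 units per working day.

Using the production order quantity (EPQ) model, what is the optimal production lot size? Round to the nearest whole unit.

Daily demand d = 33,500/250 = 134.000; p = 321; 1 − d/p = 0.58255
EPQ = √(2DS / (H(1 − d/p)))
    = √(2 × 33,500 × 110 / (20 × 0.58255)) ≈ 795.34

795 units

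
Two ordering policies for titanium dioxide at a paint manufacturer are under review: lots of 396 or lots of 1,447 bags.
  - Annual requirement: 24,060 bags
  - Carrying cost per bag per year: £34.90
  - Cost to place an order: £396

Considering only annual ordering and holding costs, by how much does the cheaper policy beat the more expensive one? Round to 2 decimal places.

£864.44

Annual cost at Q: ordering D·S/Q plus holding Q·H/2.
TC(396) = (24,060/396)×396 + (396/2)×34.9 = £30,970.20
TC(1,447) = (24,060/1,447)×396 + (1,447/2)×34.9 = £31,834.64
|ΔTC| = |£30,970.20 − £31,834.64| = £864.44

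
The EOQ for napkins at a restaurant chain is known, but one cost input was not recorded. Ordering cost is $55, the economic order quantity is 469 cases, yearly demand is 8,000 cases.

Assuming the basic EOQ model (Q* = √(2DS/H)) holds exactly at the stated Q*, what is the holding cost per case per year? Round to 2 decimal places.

$4.00

EOQ relation: Q² = 2DS/H, so rearrange for the unknown.
H = 2DS / Q² = 2 × 8,000 × 55 / 469² = 4.0007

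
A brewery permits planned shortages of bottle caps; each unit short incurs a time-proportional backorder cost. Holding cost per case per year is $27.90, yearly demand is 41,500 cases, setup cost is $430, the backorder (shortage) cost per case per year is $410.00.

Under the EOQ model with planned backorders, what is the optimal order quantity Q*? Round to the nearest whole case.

Basic EOQ = √(2·41,500·430/27.9) = 1,131.022
Backorder adjustment √((H+b)/b) = √((27.9+410)/410) = 1.0335
Q* = 1,131.022 × 1.0335 ≈ 1,168.87

1,169 cases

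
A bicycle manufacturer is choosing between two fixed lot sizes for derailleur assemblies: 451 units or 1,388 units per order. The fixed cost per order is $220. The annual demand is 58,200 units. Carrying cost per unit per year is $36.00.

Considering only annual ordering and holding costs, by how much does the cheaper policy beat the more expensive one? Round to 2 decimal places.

Annual cost at Q: ordering D·S/Q plus holding Q·H/2.
TC(451) = (58,200/451)×220 + (451/2)×36 = $36,508.24
TC(1,388) = (58,200/1,388)×220 + (1,388/2)×36 = $34,208.78
Lots of 1,388 are cheaper by $2,299.46.

$2,299.46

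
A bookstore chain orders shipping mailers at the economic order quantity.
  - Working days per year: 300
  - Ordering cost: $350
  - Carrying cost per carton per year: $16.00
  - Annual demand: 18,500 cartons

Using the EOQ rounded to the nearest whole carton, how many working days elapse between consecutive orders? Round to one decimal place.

EOQ = √(2DS/H) = √(2 × 18,500 × 350 / 16)
    = √(809,375.00) ≈ 899.65 → Q = 900 cartons
T = Q/D × 300 days = 900/18,500 × 300 = 14.595 days

14.6 days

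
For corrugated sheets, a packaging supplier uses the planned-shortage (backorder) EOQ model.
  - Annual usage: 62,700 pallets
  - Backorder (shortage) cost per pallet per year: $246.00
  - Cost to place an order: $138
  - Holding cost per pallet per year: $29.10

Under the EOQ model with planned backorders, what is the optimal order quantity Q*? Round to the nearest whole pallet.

Basic EOQ = √(2·62,700·138/29.1) = 771.155
Backorder adjustment √((H+b)/b) = √((29.1+246)/246) = 1.0575
Q* = 771.155 × 1.0575 ≈ 815.49

815 pallets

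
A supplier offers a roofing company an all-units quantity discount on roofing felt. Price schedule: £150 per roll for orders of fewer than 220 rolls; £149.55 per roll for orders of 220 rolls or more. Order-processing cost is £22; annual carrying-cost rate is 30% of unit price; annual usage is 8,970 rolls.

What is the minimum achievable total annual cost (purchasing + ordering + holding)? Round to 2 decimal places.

£1,347,295.65

H₁ = 30%×£150 = £45.0000;  H₂ = 30%×£149.55 = £44.8650
EOQ₁ = √(2×8,970×22/45.0000) = 93.65  (< 220, feasible at tier 1)
EOQ₂ = √(2×8,970×22/44.8650) = 93.79  (< 220 → use Q = 220 at tier-2 price)
TC(tier 1 (EOQ₁), Q≈93.7) = £1,349,714.33
TC(tier 2, Q≈220.0) = £1,347,295.65
Minimum at tier 2: £1,347,295.65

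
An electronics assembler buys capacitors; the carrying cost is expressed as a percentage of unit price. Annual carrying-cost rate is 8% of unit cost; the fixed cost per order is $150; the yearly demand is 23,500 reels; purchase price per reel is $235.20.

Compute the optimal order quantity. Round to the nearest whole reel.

612 reels

Carrying cost H = $235.2 × 8% = $18.8160/reel/yr
Optimal lot size Q* = (2 × 23,500 × $150 / $18.816)^½ ≈ 612.11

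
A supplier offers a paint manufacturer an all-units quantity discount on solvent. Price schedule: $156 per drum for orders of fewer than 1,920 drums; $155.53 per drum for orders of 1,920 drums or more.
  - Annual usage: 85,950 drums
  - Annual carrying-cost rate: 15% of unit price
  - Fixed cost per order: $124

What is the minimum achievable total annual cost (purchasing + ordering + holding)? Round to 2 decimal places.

$13,395,750.76

H₁ = 15%×$156 = $23.4000;  H₂ = 15%×$155.53 = $23.3295
EOQ₁ = √(2×85,950×124/23.4000) = 954.42  (< 1,920, feasible at tier 1)
EOQ₂ = √(2×85,950×124/23.3295) = 955.86  (< 1,920 → use Q = 1,920 at tier-2 price)
TC(tier 1 (EOQ₁), Q≈954.4) = $13,430,533.50
TC(tier 2, Q≈1,920.0) = $13,395,750.76
Minimum at tier 2: $13,395,750.76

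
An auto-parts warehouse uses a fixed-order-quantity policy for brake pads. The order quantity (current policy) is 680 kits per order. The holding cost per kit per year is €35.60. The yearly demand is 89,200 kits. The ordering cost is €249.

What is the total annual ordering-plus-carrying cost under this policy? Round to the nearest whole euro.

€44,767

Annual ordering cost = (D/Q)·S = (89,200/680) × 249 = €32,662.94
Annual holding cost  = (Q/2)·H = (680/2) × 35.6 = €12,104.00
Total = €32,662.94 + €12,104.00 = €44,766.94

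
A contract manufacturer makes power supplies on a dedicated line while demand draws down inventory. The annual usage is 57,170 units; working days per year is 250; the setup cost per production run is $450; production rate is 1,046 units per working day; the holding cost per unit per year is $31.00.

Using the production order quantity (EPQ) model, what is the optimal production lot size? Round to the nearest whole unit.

d = 57,170/250 = 228.6800 units/day;  effective holding cost H(1 − d/p) = 31·(1 − 228.6800/1046) = 24.22268
Q* = √(2DS / H_eff) = √(2·57,170·450 / 24.22268) ≈ 1,457.45

1,457 units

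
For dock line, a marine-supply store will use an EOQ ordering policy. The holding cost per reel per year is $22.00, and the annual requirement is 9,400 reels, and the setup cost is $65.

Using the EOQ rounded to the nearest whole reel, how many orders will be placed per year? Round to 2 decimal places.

39.83 orders per year

2DS/H = 2·9,400·65/22 = 55,545.45
EOQ = √55,545.45 ≈ 235.68 → Q = 236
N = D/Q = 9,400/236 ≈ 39.831 orders/yr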